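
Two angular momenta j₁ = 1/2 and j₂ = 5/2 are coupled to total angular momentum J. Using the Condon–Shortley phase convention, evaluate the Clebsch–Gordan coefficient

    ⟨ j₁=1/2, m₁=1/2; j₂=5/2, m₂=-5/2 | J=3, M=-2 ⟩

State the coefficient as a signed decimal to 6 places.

j₁+j₂−J=0  J+j₁−j₂=1  J−j₁+j₂=5  j₁+j₂+J+1=7
(j₁±m₁, j₂±m₂, J±M) = (1,0,0,5,1,5)
P² = 2400
sum k=0..0:
  [0] +1/120 = 1/120
S = 1/120
C² = P²·S² = 1/6 ; C = +0.408248

+0.408248  (= +√(1/6))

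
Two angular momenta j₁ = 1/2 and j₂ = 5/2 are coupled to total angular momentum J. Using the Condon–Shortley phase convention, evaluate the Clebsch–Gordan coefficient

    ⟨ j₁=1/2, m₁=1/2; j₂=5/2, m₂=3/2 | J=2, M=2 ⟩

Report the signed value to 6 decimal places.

+√(1/6) = +0.408248

triangle: 1!×0!×4!/6! = 24/720
(j±m)!: 1!×0!×4!×1!×4!×0! = 576
prefactor² = (2J+1)×Δ×N² = 96
  k=0: +1/(0!×1!×0!×4!×0!×0!) = 1/24
Σ = 1/24  ⇒  CG² = 96×1/24² = 1/6
CG = +√(1/6) = +0.408248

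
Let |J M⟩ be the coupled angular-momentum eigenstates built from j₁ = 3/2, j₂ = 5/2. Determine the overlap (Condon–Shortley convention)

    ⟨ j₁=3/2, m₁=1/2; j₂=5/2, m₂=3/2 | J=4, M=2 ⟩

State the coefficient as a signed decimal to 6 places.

triangle: 0!×3!×5!/9! = 720/362880
(j±m)!: 2!×1!×4!×1!×6!×2! = 69120
prefactor² = (2J+1)×Δ×N² = 8640/7
  k=0: +1/(0!×0!×1!×4!×2!×1!) = 1/48
Σ = 1/48  ⇒  CG² = 8640/7×1/48² = 15/28
CG = +√(15/28) = +0.731925

+√(15/28) ≈ +0.731925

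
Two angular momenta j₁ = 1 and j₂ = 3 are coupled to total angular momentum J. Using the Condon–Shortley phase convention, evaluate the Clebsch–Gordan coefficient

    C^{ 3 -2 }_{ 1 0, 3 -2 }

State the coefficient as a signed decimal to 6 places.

triangle: 1!·1!·5!/8! = 120/40320
(j±m)!: 1!·1!·1!·5!·1!·5! = 14400
prefactor² = (2J+1)·Δ·N² = 300
  k=0: +1/(0!·1!·1!·1!·0!·4!) = 1/24
  k=1: −1/(1!·0!·0!·0!·1!·5!) = -1/120
Σ = 1/30  ⇒  CG² = 300·1/30² = 1/3
CG = +√(1/3) = +0.577350

+√(1/3) ≈ +0.577350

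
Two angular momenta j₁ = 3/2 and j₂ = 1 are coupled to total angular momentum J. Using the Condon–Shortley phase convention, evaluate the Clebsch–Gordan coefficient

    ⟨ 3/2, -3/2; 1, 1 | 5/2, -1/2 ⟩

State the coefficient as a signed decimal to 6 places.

√[6·0!3!2!/6! · 0!3!2!0!2!3!] = √(72/5)
  +(−1)^0/∏(0,0,3,2,0,0)! = 1/12  (running 1/12)
⟨..|..⟩ = √(72/5)·(1/12) = +0.316228

+√(1/10) = +0.316228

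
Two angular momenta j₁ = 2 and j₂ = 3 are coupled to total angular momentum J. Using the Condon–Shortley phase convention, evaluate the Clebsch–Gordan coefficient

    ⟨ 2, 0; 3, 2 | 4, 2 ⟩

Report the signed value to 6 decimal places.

-0.585540  (= −√(12/35))

√[9·1!3!5!/10! · 2!2!5!1!6!2!] = √(8640/7)
  +(−1)^0/∏(0,1,2,5,1,0)! = 1/240  (running 1/240)
  +(−1)^1/∏(1,0,1,4,2,1)! = -1/48  (running -1/60)
⟨..|..⟩ = √(8640/7)·(-1/60) = -0.585540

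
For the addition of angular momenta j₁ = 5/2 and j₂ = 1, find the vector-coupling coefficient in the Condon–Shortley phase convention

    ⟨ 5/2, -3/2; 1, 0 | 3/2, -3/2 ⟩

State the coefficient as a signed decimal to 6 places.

√[4·2!3!0!/6! · 1!4!1!1!0!3!] = √(48/5)
  +(−1)^1/∏(1,1,3,0,0,0)! = -1/6  (running -1/6)
⟨..|..⟩ = √(48/5)·(-1/6) = -0.516398

−√(4/15) ≈ -0.516398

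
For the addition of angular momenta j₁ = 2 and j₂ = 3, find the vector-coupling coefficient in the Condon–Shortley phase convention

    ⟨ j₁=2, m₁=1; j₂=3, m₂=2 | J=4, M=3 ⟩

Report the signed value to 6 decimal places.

-0.223607  (= −√(1/20))

j₁+j₂−J=1  J+j₁−j₂=3  J−j₁+j₂=5  j₁+j₂+J+1=10
(j₁±m₁, j₂±m₂, J±M) = (3,1,5,1,7,1)
P² = 6480
sum k=0..1:
  [0] +1/240 = 1/240
  [1] −1/144 = -1/144
S = -1/360
C² = P²·S² = 1/20 ; C = -0.223607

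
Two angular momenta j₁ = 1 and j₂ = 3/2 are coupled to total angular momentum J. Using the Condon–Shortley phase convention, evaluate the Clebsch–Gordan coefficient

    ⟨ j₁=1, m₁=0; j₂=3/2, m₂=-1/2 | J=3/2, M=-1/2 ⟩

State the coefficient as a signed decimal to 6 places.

triangle: 1!·1!·2!/5! = 2/120
(j±m)!: 1!·1!·1!·2!·1!·2! = 4
prefactor² = (2J+1)·Δ·N² = 4/15
  k=0: +1/(0!·1!·1!·1!·0!·1!) = 1
  k=1: −1/(1!·0!·0!·0!·1!·2!) = -1/2
Σ = 1/2  ⇒  CG² = 4/15·1/2² = 1/15
CG = +√(1/15) = +0.258199

+0.258199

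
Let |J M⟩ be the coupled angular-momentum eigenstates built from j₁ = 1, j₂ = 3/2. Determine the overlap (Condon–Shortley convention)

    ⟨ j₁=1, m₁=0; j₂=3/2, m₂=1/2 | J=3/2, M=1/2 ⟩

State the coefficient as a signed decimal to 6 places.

-0.258199

triangle: 1!×1!×2!/5! = 2/120
(j±m)!: 1!×1!×2!×1!×2!×1! = 4
prefactor² = (2J+1)×Δ×N² = 4/15
  k=0: +1/(0!×1!×1!×2!×0!×0!) = 1/2
  k=1: −1/(1!×0!×0!×1!×1!×1!) = -1
Σ = -1/2  ⇒  CG² = 4/15×(-1/2)² = 1/15
CG = −√(1/15) = -0.258199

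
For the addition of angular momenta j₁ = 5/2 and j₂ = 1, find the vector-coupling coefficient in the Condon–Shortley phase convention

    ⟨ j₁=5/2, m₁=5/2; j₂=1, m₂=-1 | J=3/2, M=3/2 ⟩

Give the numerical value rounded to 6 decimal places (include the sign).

triangle: 2!*3!*0!/6! = 12/720
(j±m)!: 5!*0!*0!*2!*3!*0! = 1440
prefactor² = (2J+1)*Δ*N² = 96
  k=0: +1/(0!*2!*0!*0!*3!*0!) = 1/12
Σ = 1/12  ⇒  CG² = 96*1/12² = 2/3
CG = +√(2/3) = +0.816497

+0.816497  (= +√(2/3))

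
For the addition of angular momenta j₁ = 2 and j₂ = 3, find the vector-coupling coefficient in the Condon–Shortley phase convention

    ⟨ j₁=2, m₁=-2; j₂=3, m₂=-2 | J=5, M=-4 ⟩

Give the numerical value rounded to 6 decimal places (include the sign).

√[11·0!4!6!/11! · 0!4!1!5!1!9!] = √(4976640)
  +(−1)^0/∏(0,0,4,1,0,5)! = 1/2880  (running 1/2880)
⟨..|..⟩ = √(4976640)·(1/2880) = +0.774597

+√(3/5) = +0.774597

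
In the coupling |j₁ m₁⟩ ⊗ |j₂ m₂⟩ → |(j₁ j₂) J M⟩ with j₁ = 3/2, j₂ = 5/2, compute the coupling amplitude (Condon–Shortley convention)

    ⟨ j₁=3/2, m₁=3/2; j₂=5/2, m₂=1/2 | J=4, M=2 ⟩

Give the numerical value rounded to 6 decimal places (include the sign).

j₁+j₂−J=0  J+j₁−j₂=3  J−j₁+j₂=5  j₁+j₂+J+1=9
(j₁±m₁, j₂±m₂, J±M) = (3,0,3,2,6,2)
P² = 12960/7
sum k=0..0:
  [0] +1/72 = 1/72
S = 1/72
C² = P²·S² = 5/14 ; C = +0.597614

+0.597614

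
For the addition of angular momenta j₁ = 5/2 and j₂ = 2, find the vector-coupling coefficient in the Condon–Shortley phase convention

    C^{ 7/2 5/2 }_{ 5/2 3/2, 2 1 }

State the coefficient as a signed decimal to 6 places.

j₁+j₂−J=1  J+j₁−j₂=4  J−j₁+j₂=3  j₁+j₂+J+1=9
(j₁±m₁, j₂±m₂, J±M) = (4,1,3,1,6,1)
P² = 2304/7
sum k=0..1:
  [0] +1/36 = 1/36
  [1] −1/48 = -1/48
S = 1/144
C² = P²·S² = 1/63 ; C = +0.125988

+0.125988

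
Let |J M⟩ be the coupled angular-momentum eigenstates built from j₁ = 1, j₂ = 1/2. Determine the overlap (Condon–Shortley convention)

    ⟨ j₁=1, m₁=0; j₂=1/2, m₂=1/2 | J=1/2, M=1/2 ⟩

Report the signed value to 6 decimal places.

−√(1/3) = -0.577350

j₁+j₂−J=1  J+j₁−j₂=1  J−j₁+j₂=0  j₁+j₂+J+1=3
(j₁±m₁, j₂±m₂, J±M) = (1,1,1,0,1,0)
P² = 1/3
sum k=1..1:
  [1] −1/1 = -1
S = -1
C² = P²·S² = 1/3 ; C = -0.577350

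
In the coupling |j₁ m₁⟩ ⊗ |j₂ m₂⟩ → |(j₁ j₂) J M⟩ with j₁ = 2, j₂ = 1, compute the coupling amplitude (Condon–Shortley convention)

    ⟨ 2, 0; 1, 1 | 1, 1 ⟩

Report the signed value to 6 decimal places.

+√(1/10) ≈ +0.316228

triangle: 2!·2!·0!/5! = 4/120
(j±m)!: 2!·2!·2!·0!·2!·0! = 16
prefactor² = (2J+1)·Δ·N² = 8/5
  k=2: +1/(2!·0!·0!·0!·2!·0!) = 1/4
Σ = 1/4  ⇒  CG² = 8/5·1/4² = 1/10
CG = +√(1/10) = +0.316228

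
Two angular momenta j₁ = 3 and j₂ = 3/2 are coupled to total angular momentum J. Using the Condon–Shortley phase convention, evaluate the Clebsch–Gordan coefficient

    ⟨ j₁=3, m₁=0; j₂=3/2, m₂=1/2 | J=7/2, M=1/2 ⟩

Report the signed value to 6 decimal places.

√[8·1!5!2!/9! · 3!3!2!1!4!3!] = √(384/7)
  +(−1)^0/∏(0,1,3,2,2,0)! = 1/24  (running 1/24)
  +(−1)^1/∏(1,0,2,1,3,1)! = -1/12  (running -1/24)
⟨..|..⟩ = √(384/7)·(-1/24) = -0.308607

-0.308607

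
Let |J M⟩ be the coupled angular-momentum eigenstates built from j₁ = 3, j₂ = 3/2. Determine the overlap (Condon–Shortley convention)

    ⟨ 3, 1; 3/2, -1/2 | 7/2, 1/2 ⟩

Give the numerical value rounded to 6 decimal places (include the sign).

√[8·1!5!2!/9! · 4!2!1!2!4!3!] = √(512/7)
  +(−1)^0/∏(0,1,2,1,3,1)! = 1/12  (running 1/12)
  +(−1)^1/∏(1,0,1,0,4,2)! = -1/48  (running 1/16)
⟨..|..⟩ = √(512/7)·(1/16) = +0.534522

+√(2/7) = +0.534522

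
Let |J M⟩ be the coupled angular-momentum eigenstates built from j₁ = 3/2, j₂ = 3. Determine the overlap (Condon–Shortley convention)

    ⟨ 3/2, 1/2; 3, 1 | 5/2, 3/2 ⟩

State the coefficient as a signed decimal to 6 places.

triangle: 2!×1!×4!/8! = 48/40320
(j±m)!: 2!×1!×4!×2!×4!×1! = 2304
prefactor² = (2J+1)×Δ×N² = 576/35
  k=0: +1/(0!×2!×1!×4!×0!×0!) = 1/48
  k=1: −1/(1!×1!×0!×3!×1!×1!) = -1/6
Σ = -7/48  ⇒  CG² = 576/35×(-7/48)² = 7/20
CG = −√(7/20) = -0.591608

−√(7/20) ≈ -0.591608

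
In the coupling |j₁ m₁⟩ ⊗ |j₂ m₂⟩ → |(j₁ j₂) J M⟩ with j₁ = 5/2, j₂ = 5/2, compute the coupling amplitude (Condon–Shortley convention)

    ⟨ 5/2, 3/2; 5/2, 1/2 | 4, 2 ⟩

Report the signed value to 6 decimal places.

triangle: 1!·4!·4!/10! = 576/3628800
(j±m)!: 4!·1!·3!·2!·6!·2! = 414720
prefactor² = (2J+1)·Δ·N² = 20736/35
  k=0: +1/(0!·1!·1!·3!·3!·1!) = 1/36
  k=1: −1/(1!·0!·0!·2!·4!·2!) = -1/96
Σ = 5/288  ⇒  CG² = 20736/35·5/288² = 5/28
CG = +√(5/28) = +0.422577

+0.422577  (= +√(5/28))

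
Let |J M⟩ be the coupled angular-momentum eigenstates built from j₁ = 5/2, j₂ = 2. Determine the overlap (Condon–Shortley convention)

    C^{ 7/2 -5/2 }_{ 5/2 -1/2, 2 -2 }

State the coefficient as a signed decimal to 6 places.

j₁+j₂−J=1  J+j₁−j₂=4  J−j₁+j₂=3  j₁+j₂+J+1=9
(j₁±m₁, j₂±m₂, J±M) = (2,3,0,4,1,6)
P² = 4608/7
sum k=0..0:
  [0] +1/36 = 1/36
S = 1/36
C² = P²·S² = 32/63 ; C = +0.712697

+√(32/63) = +0.712697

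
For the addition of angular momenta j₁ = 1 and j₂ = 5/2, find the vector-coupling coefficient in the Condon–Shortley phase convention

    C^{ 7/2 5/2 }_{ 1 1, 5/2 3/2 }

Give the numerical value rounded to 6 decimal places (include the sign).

+0.845154  (= +√(5/7))

triangle: 0!·2!·5!/8! = 240/40320
(j±m)!: 2!·0!·4!·1!·6!·1! = 34560
prefactor² = (2J+1)·Δ·N² = 11520/7
  k=0: +1/(0!·0!·0!·4!·2!·1!) = 1/48
Σ = 1/48  ⇒  CG² = 11520/7·1/48² = 5/7
CG = +√(5/7) = +0.845154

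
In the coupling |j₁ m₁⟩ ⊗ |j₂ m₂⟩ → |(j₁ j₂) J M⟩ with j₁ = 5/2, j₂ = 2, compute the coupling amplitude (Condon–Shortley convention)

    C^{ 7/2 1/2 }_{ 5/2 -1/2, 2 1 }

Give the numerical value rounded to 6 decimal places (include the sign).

√[8·1!4!3!/9! · 2!3!3!1!4!3!] = √(1152/35)
  +(−1)^0/∏(0,1,3,3,1,0)! = 1/36  (running 1/36)
  +(−1)^1/∏(1,0,2,2,2,1)! = -1/8  (running -7/72)
⟨..|..⟩ = √(1152/35)·(-7/72) = -0.557773

-0.557773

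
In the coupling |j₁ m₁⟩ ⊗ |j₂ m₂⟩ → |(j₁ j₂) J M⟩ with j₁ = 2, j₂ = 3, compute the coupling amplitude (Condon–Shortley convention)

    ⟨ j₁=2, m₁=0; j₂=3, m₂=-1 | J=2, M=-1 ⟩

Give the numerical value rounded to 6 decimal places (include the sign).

j₁+j₂−J=3  J+j₁−j₂=1  J−j₁+j₂=3  j₁+j₂+J+1=8
(j₁±m₁, j₂±m₂, J±M) = (2,2,2,4,1,3)
P² = 36/7
sum k=1..2:
  [1] −1/4 = -1/4
  [2] +1/12 = 1/12
S = -1/6
C² = P²·S² = 1/7 ; C = -0.377964

−√(1/7) = -0.377964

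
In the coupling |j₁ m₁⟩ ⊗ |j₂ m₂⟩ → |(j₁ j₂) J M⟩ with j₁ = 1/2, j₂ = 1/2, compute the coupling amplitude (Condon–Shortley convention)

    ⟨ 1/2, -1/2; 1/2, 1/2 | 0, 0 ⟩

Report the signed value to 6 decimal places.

triangle: 1!×0!×0!/2! = 1/2
(j±m)!: 0!×1!×1!×0!×0!×0! = 1
prefactor² = (2J+1)×Δ×N² = 1/2
  k=1: −1/(1!×0!×0!×0!×0!×0!) = -1
Σ = -1  ⇒  CG² = 1/2×(-1)² = 1/2
CG = −√(1/2) = -0.707107

-0.707107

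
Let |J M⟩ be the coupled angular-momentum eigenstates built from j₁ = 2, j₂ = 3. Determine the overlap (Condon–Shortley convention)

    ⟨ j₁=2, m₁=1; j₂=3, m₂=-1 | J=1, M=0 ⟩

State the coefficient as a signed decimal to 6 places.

-0.478091

triangle: 4!*0!*2!/7! = 48/5040
(j±m)!: 3!*1!*2!*4!*1!*1! = 288
prefactor² = (2J+1)*Δ*N² = 288/35
  k=1: −1/(1!*3!*0!*1!*0!*1!) = -1/6
Σ = -1/6  ⇒  CG² = 288/35*(-1/6)² = 8/35
CG = −√(8/35) = -0.478091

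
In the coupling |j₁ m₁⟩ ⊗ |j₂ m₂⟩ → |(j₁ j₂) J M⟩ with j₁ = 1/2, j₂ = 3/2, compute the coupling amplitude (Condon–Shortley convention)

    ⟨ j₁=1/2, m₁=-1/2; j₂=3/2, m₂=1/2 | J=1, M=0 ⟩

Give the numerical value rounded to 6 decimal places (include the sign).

−√(1/2) ≈ -0.707107

√[3·1!0!2!/4! · 0!1!2!1!1!1!] = √(1/2)
  +(−1)^1/∏(1,0,0,1,0,1)! = -1  (running -1)
⟨..|..⟩ = √(1/2)·(-1) = -0.707107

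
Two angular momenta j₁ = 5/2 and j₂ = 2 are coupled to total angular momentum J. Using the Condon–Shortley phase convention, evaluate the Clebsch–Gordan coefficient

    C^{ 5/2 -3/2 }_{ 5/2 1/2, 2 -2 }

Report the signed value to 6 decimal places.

+√(27/70) = +0.621059

√[6·2!3!2!/8! · 3!2!0!4!1!4!] = √(864/35)
  +(−1)^0/∏(0,2,2,0,1,2)! = 1/8  (running 1/8)
⟨..|..⟩ = √(864/35)·(1/8) = +0.621059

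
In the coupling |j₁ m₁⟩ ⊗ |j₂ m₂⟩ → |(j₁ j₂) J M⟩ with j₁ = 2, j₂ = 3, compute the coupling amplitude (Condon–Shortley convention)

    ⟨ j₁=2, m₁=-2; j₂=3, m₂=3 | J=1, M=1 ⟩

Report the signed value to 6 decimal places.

+√(3/7) ≈ +0.654654

j₁+j₂−J=4  J+j₁−j₂=0  J−j₁+j₂=2  j₁+j₂+J+1=7
(j₁±m₁, j₂±m₂, J±M) = (0,4,6,0,2,0)
P² = 6912/7
sum k=4..4:
  [4] +1/48 = 1/48
S = 1/48
C² = P²·S² = 3/7 ; C = +0.654654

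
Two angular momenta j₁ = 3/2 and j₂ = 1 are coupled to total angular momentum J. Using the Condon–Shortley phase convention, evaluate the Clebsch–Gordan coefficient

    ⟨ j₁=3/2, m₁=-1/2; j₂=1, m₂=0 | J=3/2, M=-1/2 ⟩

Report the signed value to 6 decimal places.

triangle: 1!*2!*1!/5! = 2/120
(j±m)!: 1!*2!*1!*1!*1!*2! = 4
prefactor² = (2J+1)*Δ*N² = 4/15
  k=0: +1/(0!*1!*2!*1!*0!*0!) = 1/2
  k=1: −1/(1!*0!*1!*0!*1!*1!) = -1
Σ = -1/2  ⇒  CG² = 4/15*(-1/2)² = 1/15
CG = −√(1/15) = -0.258199

-0.258199  (= −√(1/15))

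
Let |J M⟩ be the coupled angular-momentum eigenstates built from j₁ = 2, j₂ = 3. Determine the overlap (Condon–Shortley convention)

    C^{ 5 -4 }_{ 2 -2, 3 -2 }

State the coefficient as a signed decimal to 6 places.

+0.774597  (= +√(3/5))

√[11·0!4!6!/11! · 0!4!1!5!1!9!] = √(4976640)
  +(−1)^0/∏(0,0,4,1,0,5)! = 1/2880  (running 1/2880)
⟨..|..⟩ = √(4976640)·(1/2880) = +0.774597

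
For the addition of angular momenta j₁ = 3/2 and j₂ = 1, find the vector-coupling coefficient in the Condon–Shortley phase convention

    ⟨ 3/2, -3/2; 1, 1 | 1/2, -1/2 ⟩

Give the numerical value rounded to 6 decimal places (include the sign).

+√(1/2) ≈ +0.707107

j₁+j₂−J=2  J+j₁−j₂=1  J−j₁+j₂=0  j₁+j₂+J+1=4
(j₁±m₁, j₂±m₂, J±M) = (0,3,2,0,0,1)
P² = 2
sum k=2..2:
  [2] +1/2 = 1/2
S = 1/2
C² = P²·S² = 1/2 ; C = +0.707107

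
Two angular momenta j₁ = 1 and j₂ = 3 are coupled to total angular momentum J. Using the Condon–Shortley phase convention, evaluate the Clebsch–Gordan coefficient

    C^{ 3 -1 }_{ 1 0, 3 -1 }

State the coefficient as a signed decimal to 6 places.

+0.288675  (= +√(1/12))

√[7·1!1!5!/8! · 1!1!2!4!2!4!] = √(48)
  +(−1)^0/∏(0,1,1,2,0,3)! = 1/12  (running 1/12)
  +(−1)^1/∏(1,0,0,1,1,4)! = -1/24  (running 1/24)
⟨..|..⟩ = √(48)·(1/24) = +0.288675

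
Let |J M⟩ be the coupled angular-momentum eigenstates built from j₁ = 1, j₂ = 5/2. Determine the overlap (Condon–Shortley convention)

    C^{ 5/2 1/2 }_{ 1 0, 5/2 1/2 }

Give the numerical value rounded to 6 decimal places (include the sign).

-0.169031  (= −√(1/35))

√[6·1!1!4!/7! · 1!1!3!2!3!2!] = √(144/35)
  +(−1)^0/∏(0,1,1,3,0,1)! = 1/6  (running 1/6)
  +(−1)^1/∏(1,0,0,2,1,2)! = -1/4  (running -1/12)
⟨..|..⟩ = √(144/35)·(-1/12) = -0.169031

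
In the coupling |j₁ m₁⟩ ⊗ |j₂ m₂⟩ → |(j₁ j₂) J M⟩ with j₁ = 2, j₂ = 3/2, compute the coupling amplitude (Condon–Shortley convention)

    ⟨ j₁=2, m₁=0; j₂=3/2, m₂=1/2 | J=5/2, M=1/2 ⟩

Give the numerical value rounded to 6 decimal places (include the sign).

triangle: 1!×3!×2!/7! = 12/5040
(j±m)!: 2!×2!×2!×1!×3!×2! = 96
prefactor² = (2J+1)×Δ×N² = 48/35
  k=0: +1/(0!×1!×2!×2!×1!×0!) = 1/4
  k=1: −1/(1!×0!×1!×1!×2!×1!) = -1/2
Σ = -1/4  ⇒  CG² = 48/35×(-1/4)² = 3/35
CG = −√(3/35) = -0.292770

-0.292770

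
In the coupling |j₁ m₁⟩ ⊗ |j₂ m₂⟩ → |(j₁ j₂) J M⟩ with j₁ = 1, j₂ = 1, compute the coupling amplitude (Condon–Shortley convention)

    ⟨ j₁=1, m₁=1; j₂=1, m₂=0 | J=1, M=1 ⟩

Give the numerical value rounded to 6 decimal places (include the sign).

+0.707107

triangle: 1!*1!*1!/4! = 1/24
(j±m)!: 2!*0!*1!*1!*2!*0! = 4
prefactor² = (2J+1)*Δ*N² = 1/2
  k=0: +1/(0!*1!*0!*1!*1!*0!) = 1
Σ = 1  ⇒  CG² = 1/2*1² = 1/2
CG = +√(1/2) = +0.707107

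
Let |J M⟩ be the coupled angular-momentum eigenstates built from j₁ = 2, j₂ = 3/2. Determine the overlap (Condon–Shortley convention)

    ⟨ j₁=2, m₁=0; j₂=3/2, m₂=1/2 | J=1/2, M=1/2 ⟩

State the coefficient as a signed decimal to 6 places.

+√(1/5) ≈ +0.447214

j₁+j₂−J=3  J+j₁−j₂=1  J−j₁+j₂=0  j₁+j₂+J+1=5
(j₁±m₁, j₂±m₂, J±M) = (2,2,2,1,1,0)
P² = 4/5
sum k=2..2:
  [2] +1/2 = 1/2
S = 1/2
C² = P²·S² = 1/5 ; C = +0.447214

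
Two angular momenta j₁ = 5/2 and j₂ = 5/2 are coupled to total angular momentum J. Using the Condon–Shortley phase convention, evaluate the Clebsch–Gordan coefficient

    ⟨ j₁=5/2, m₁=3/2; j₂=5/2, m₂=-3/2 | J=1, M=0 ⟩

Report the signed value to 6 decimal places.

√[3·4!1!1!/7! · 4!1!1!4!1!1!] = √(288/35)
  +(−1)^0/∏(0,4,1,1,0,0)! = 1/24  (running 1/24)
  +(−1)^1/∏(1,3,0,0,1,1)! = -1/6  (running -1/8)
⟨..|..⟩ = √(288/35)·(-1/8) = -0.358569

-0.358569  (= −√(9/70))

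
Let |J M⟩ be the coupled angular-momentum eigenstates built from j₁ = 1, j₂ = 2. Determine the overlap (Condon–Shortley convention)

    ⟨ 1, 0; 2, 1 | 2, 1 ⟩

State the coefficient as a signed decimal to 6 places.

triangle: 1!×1!×3!/6! = 6/720
(j±m)!: 1!×1!×3!×1!×3!×1! = 36
prefactor² = (2J+1)×Δ×N² = 3/2
  k=0: +1/(0!×1!×1!×3!×0!×0!) = 1/6
  k=1: −1/(1!×0!×0!×2!×1!×1!) = -1/2
Σ = -1/3  ⇒  CG² = 3/2×(-1/3)² = 1/6
CG = −√(1/6) = -0.408248

-0.408248  (= −√(1/6))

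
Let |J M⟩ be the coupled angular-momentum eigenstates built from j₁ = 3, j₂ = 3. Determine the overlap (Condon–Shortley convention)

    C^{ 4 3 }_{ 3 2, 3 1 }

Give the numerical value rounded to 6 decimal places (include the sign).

√[9·2!4!4!/11! · 5!1!4!2!7!1!] = √(82944/11)
  +(−1)^0/∏(0,2,1,4,3,0)! = 1/288  (running 1/288)
  +(−1)^1/∏(1,1,0,3,4,1)! = -1/144  (running -1/288)
⟨..|..⟩ = √(82944/11)·(-1/288) = -0.301511

-0.301511  (= −√(1/11))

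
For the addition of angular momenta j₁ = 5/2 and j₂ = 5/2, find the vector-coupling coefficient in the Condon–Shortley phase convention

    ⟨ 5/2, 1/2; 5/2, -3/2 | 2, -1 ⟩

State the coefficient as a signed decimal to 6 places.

−√(1/7) ≈ -0.377964

j₁+j₂−J=3  J+j₁−j₂=2  J−j₁+j₂=2  j₁+j₂+J+1=8
(j₁±m₁, j₂±m₂, J±M) = (3,2,1,4,1,3)
P² = 36/7
sum k=0..1:
  [0] +1/12 = 1/12
  [1] −1/4 = -1/4
S = -1/6
C² = P²·S² = 1/7 ; C = -0.377964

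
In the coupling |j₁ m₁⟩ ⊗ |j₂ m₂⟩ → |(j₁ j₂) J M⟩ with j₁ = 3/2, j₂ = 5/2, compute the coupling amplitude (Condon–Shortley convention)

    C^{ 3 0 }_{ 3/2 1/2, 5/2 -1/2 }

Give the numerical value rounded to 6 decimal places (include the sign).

+0.447214  (= +√(1/5))

triangle: 1!*2!*4!/8! = 48/40320
(j±m)!: 2!*1!*2!*3!*3!*3! = 864
prefactor² = (2J+1)*Δ*N² = 36/5
  k=0: +1/(0!*1!*1!*2!*1!*2!) = 1/4
  k=1: −1/(1!*0!*0!*1!*2!*3!) = -1/12
Σ = 1/6  ⇒  CG² = 36/5*1/6² = 1/5
CG = +√(1/5) = +0.447214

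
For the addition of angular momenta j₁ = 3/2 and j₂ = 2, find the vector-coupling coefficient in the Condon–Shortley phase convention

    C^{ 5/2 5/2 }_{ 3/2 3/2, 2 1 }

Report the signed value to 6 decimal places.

√[6·1!2!3!/7! · 3!0!3!1!5!0!] = √(432/7)
  +(−1)^0/∏(0,1,0,3,2,0)! = 1/12  (running 1/12)
⟨..|..⟩ = √(432/7)·(1/12) = +0.654654

+√(3/7) = +0.654654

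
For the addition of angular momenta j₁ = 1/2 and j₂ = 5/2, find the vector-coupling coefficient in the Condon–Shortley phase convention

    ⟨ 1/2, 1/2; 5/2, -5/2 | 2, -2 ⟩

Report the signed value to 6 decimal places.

+0.912871  (= +√(5/6))

triangle: 1!·0!·4!/6! = 24/720
(j±m)!: 1!·0!·0!·5!·0!·4! = 2880
prefactor² = (2J+1)·Δ·N² = 480
  k=0: +1/(0!·1!·0!·0!·0!·4!) = 1/24
Σ = 1/24  ⇒  CG² = 480·1/24² = 5/6
CG = +√(5/6) = +0.912871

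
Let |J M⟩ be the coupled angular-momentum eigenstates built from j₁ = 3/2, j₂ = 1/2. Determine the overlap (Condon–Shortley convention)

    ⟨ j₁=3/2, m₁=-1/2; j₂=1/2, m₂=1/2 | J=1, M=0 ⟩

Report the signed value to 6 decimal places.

−√(1/2) = -0.707107

√[3·1!2!0!/4! · 1!2!1!0!1!1!] = √(1/2)
  +(−1)^1/∏(1,0,1,0,1,0)! = -1  (running -1)
⟨..|..⟩ = √(1/2)·(-1) = -0.707107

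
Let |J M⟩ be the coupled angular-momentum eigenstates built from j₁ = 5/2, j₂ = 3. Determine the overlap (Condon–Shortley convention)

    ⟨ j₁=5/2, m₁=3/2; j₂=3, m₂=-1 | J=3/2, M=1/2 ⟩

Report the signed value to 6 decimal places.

-0.483046  (= −√(7/30))

triangle: 4!*1!*2!/8! = 48/40320
(j±m)!: 4!*1!*2!*4!*2!*1! = 2304
prefactor² = (2J+1)*Δ*N² = 384/35
  k=0: +1/(0!*4!*1!*2!*0!*0!) = 1/48
  k=1: −1/(1!*3!*0!*1!*1!*1!) = -1/6
Σ = -7/48  ⇒  CG² = 384/35*(-7/48)² = 7/30
CG = −√(7/30) = -0.483046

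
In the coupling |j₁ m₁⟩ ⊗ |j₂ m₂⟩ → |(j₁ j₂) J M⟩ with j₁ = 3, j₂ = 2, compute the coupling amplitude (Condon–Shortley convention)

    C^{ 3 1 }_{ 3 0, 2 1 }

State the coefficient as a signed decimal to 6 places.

-0.182574  (= −√(1/30))

triangle: 2!*4!*2!/9! = 96/362880
(j±m)!: 3!*3!*3!*1!*4!*2! = 10368
prefactor² = (2J+1)*Δ*N² = 96/5
  k=1: −1/(1!*1!*2!*2!*2!*0!) = -1/8
  k=2: +1/(2!*0!*1!*1!*3!*1!) = 1/12
Σ = -1/24  ⇒  CG² = 96/5*(-1/24)² = 1/30
CG = −√(1/30) = -0.182574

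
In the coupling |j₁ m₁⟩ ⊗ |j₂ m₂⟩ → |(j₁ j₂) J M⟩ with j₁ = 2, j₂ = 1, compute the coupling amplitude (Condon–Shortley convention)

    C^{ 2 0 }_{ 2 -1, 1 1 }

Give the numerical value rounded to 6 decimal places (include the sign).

√[5·1!3!1!/6! · 1!3!2!0!2!2!] = √(2)
  +(−1)^1/∏(1,0,2,1,1,0)! = -1/2  (running -1/2)
⟨..|..⟩ = √(2)·(-1/2) = -0.707107

-0.707107  (= −√(1/2))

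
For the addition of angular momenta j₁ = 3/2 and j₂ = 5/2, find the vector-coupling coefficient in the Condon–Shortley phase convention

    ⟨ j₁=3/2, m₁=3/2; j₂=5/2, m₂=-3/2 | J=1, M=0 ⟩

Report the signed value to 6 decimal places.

+0.447214

triangle: 3!×0!×2!/6! = 12/720
(j±m)!: 3!×0!×1!×4!×1!×1! = 144
prefactor² = (2J+1)×Δ×N² = 36/5
  k=0: +1/(0!×3!×0!×1!×0!×1!) = 1/6
Σ = 1/6  ⇒  CG² = 36/5×1/6² = 1/5
CG = +√(1/5) = +0.447214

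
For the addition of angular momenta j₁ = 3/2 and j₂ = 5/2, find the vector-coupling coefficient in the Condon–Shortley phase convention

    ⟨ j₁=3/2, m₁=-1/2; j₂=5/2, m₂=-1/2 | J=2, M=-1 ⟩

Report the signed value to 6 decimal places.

−√(25/84) ≈ -0.545545

√[5·2!1!3!/7! · 1!2!2!3!1!3!] = √(12/7)
  +(−1)^1/∏(1,1,1,1,0,2)! = -1/2  (running -1/2)
  +(−1)^2/∏(2,0,0,0,1,3)! = 1/12  (running -5/12)
⟨..|..⟩ = √(12/7)·(-5/12) = -0.545545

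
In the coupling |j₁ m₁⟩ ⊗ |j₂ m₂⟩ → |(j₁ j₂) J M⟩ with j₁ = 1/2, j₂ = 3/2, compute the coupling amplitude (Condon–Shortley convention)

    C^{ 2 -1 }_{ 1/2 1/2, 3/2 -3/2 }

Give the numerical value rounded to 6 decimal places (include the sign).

+0.500000  (= +√(1/4))

j₁+j₂−J=0  J+j₁−j₂=1  J−j₁+j₂=3  j₁+j₂+J+1=5
(j₁±m₁, j₂±m₂, J±M) = (1,0,0,3,1,3)
P² = 9
sum k=0..0:
  [0] +1/6 = 1/6
S = 1/6
C² = P²·S² = 1/4 ; C = +0.500000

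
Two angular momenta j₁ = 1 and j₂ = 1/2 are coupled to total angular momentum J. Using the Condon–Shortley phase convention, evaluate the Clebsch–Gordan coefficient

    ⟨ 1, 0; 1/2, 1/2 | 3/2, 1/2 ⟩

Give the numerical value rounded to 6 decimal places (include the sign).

j₁+j₂−J=0  J+j₁−j₂=2  J−j₁+j₂=1  j₁+j₂+J+1=4
(j₁±m₁, j₂±m₂, J±M) = (1,1,1,0,2,1)
P² = 2/3
sum k=0..0:
  [0] +1/1 = 1
S = 1
C² = P²·S² = 2/3 ; C = +0.816497

+√(2/3) ≈ +0.816497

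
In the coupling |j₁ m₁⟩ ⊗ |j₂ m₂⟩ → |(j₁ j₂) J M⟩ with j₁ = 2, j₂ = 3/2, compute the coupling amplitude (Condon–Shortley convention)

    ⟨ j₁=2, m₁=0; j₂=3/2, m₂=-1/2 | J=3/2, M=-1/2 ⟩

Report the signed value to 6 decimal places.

−√(1/5) = -0.447214

j₁+j₂−J=2  J+j₁−j₂=2  J−j₁+j₂=1  j₁+j₂+J+1=6
(j₁±m₁, j₂±m₂, J±M) = (2,2,1,2,1,2)
P² = 16/45
sum k=0..1:
  [0] +1/4 = 1/4
  [1] −1/1 = -1
S = -3/4
C² = P²·S² = 1/5 ; C = -0.447214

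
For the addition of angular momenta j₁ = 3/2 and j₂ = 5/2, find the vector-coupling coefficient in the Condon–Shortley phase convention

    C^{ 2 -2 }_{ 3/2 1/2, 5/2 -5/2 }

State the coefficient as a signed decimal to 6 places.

√[5·2!1!3!/7! · 2!1!0!5!0!4!] = √(480/7)
  +(−1)^0/∏(0,2,1,0,0,3)! = 1/12  (running 1/12)
⟨..|..⟩ = √(480/7)·(1/12) = +0.690066

+0.690066  (= +√(10/21))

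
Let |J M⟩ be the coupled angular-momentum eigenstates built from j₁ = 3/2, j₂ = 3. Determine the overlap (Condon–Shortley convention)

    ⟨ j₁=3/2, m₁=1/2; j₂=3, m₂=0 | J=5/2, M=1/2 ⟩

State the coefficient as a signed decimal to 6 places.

triangle: 2!·1!·4!/8! = 48/40320
(j±m)!: 2!·1!·3!·3!·3!·2! = 864
prefactor² = (2J+1)·Δ·N² = 216/35
  k=0: +1/(0!·2!·1!·3!·0!·1!) = 1/12
  k=1: −1/(1!·1!·0!·2!·1!·2!) = -1/4
Σ = -1/6  ⇒  CG² = 216/35·(-1/6)² = 6/35
CG = −√(6/35) = -0.414039

-0.414039  (= −√(6/35))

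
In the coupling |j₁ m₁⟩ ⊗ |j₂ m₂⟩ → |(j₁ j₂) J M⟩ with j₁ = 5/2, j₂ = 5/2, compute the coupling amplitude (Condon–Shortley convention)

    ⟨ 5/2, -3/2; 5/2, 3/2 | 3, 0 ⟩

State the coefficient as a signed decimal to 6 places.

+0.521749

triangle: 2!×3!×3!/9! = 72/362880
(j±m)!: 1!×4!×4!×1!×3!×3! = 20736
prefactor² = (2J+1)×Δ×N² = 144/5
  k=1: −1/(1!×1!×3!×3!×0!×0!) = -1/36
  k=2: +1/(2!×0!×2!×2!×1!×1!) = 1/8
Σ = 7/72  ⇒  CG² = 144/5×7/72² = 49/180
CG = +√(49/180) = +0.521749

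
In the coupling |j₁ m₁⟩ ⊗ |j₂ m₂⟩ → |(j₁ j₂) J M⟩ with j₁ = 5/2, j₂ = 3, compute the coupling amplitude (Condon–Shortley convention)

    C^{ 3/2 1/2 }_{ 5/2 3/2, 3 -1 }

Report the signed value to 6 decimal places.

j₁+j₂−J=4  J+j₁−j₂=1  J−j₁+j₂=2  j₁+j₂+J+1=8
(j₁±m₁, j₂±m₂, J±M) = (4,1,2,4,2,1)
P² = 384/35
sum k=0..1:
  [0] +1/48 = 1/48
  [1] −1/6 = -1/6
S = -7/48
C² = P²·S² = 7/30 ; C = -0.483046

-0.483046  (= −√(7/30))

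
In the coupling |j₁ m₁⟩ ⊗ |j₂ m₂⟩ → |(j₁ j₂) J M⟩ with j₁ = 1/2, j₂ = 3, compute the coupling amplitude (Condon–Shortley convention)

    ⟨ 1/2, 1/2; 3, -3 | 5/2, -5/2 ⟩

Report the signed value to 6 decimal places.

+0.925820  (= +√(6/7))

j₁+j₂−J=1  J+j₁−j₂=0  J−j₁+j₂=5  j₁+j₂+J+1=7
(j₁±m₁, j₂±m₂, J±M) = (1,0,0,6,0,5)
P² = 86400/7
sum k=0..0:
  [0] +1/120 = 1/120
S = 1/120
C² = P²·S² = 6/7 ; C = +0.925820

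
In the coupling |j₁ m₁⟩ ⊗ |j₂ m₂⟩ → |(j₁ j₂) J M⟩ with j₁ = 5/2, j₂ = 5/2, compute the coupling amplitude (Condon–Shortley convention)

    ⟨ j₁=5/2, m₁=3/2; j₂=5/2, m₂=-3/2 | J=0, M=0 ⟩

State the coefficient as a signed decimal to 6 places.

j₁+j₂−J=5  J+j₁−j₂=0  J−j₁+j₂=0  j₁+j₂+J+1=6
(j₁±m₁, j₂±m₂, J±M) = (4,1,1,4,0,0)
P² = 96
sum k=1..1:
  [1] −1/24 = -1/24
S = -1/24
C² = P²·S² = 1/6 ; C = -0.408248

-0.408248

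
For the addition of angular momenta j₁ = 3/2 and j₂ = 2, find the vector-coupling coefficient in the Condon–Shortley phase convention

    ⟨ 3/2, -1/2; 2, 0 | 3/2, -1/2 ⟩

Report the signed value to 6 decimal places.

-0.447214

triangle: 2!×1!×2!/6! = 4/720
(j±m)!: 1!×2!×2!×2!×1!×2! = 16
prefactor² = (2J+1)×Δ×N² = 16/45
  k=1: −1/(1!×1!×1!×1!×0!×1!) = -1
  k=2: +1/(2!×0!×0!×0!×1!×2!) = 1/4
Σ = -3/4  ⇒  CG² = 16/45×(-3/4)² = 1/5
CG = −√(1/5) = -0.447214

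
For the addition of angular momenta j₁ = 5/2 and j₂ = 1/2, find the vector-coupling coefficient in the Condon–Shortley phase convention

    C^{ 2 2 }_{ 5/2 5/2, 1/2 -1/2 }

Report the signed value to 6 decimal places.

+0.912871  (= +√(5/6))

triangle: 1!*4!*0!/6! = 24/720
(j±m)!: 5!*0!*0!*1!*4!*0! = 2880
prefactor² = (2J+1)*Δ*N² = 480
  k=0: +1/(0!*1!*0!*0!*4!*0!) = 1/24
Σ = 1/24  ⇒  CG² = 480*1/24² = 5/6
CG = +√(5/6) = +0.912871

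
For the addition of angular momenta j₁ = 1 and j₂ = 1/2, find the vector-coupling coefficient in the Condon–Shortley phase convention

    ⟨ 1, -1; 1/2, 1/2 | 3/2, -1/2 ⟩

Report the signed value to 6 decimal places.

+0.577350  (= +√(1/3))

√[4·0!2!1!/4! · 0!2!1!0!1!2!] = √(4/3)
  +(−1)^0/∏(0,0,2,1,0,0)! = 1/2  (running 1/2)
⟨..|..⟩ = √(4/3)·(1/2) = +0.577350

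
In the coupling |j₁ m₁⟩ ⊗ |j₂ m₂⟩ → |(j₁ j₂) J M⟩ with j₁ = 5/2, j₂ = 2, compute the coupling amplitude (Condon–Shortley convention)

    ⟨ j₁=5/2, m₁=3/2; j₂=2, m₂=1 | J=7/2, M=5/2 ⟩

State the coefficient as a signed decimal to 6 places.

j₁+j₂−J=1  J+j₁−j₂=4  J−j₁+j₂=3  j₁+j₂+J+1=9
(j₁±m₁, j₂±m₂, J±M) = (4,1,3,1,6,1)
P² = 2304/7
sum k=0..1:
  [0] +1/36 = 1/36
  [1] −1/48 = -1/48
S = 1/144
C² = P²·S² = 1/63 ; C = +0.125988

+√(1/63) = +0.125988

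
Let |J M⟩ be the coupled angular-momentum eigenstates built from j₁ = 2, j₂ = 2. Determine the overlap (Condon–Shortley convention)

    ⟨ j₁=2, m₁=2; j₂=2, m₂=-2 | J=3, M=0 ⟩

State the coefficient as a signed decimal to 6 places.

√[7·1!3!3!/8! · 4!0!0!4!3!3!] = √(648/5)
  +(−1)^0/∏(0,1,0,0,3,3)! = 1/36  (running 1/36)
⟨..|..⟩ = √(648/5)·(1/36) = +0.316228

+√(1/10) ≈ +0.316228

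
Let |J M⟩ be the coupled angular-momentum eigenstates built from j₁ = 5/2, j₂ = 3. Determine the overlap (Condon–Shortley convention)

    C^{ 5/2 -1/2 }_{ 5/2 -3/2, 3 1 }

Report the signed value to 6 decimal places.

+0.169031  (= +√(1/35))

j₁+j₂−J=3  J+j₁−j₂=2  J−j₁+j₂=3  j₁+j₂+J+1=9
(j₁±m₁, j₂±m₂, J±M) = (1,4,4,2,2,3)
P² = 576/35
sum k=2..3:
  [2] +1/8 = 1/8
  [3] −1/12 = -1/12
S = 1/24
C² = P²·S² = 1/35 ; C = +0.169031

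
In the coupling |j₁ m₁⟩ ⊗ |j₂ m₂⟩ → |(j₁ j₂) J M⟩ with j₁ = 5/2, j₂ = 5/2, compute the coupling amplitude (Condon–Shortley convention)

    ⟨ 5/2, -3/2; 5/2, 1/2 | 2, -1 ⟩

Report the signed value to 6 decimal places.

triangle: 3!·2!·2!/8! = 24/40320
(j±m)!: 1!·4!·3!·2!·1!·3! = 1728
prefactor² = (2J+1)·Δ·N² = 36/7
  k=2: +1/(2!·1!·2!·1!·0!·1!) = 1/4
  k=3: −1/(3!·0!·1!·0!·1!·2!) = -1/12
Σ = 1/6  ⇒  CG² = 36/7·1/6² = 1/7
CG = +√(1/7) = +0.377964

+0.377964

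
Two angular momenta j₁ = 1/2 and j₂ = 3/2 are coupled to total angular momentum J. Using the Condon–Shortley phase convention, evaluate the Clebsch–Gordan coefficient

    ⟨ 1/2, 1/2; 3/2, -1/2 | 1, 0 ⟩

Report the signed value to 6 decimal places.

√[3·1!0!2!/4! · 1!0!1!2!1!1!] = √(1/2)
  +(−1)^0/∏(0,1,0,1,0,1)! = 1  (running 1)
⟨..|..⟩ = √(1/2)·(1) = +0.707107

+0.707107  (= +√(1/2))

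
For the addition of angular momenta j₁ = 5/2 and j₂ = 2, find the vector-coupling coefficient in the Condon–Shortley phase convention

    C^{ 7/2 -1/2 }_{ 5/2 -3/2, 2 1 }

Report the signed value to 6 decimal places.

-0.619780

j₁+j₂−J=1  J+j₁−j₂=4  J−j₁+j₂=3  j₁+j₂+J+1=9
(j₁±m₁, j₂±m₂, J±M) = (1,4,3,1,3,4)
P² = 2304/35
sum k=0..1:
  [0] +1/144 = 1/144
  [1] −1/12 = -1/12
S = -11/144
C² = P²·S² = 121/315 ; C = -0.619780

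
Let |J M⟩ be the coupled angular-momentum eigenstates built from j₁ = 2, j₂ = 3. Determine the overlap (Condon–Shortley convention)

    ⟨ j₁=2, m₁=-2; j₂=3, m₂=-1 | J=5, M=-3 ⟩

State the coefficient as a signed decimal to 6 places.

+√(1/3) ≈ +0.577350

√[11·0!4!6!/11! · 0!4!2!4!2!8!] = √(442368)
  +(−1)^0/∏(0,0,4,2,0,4)! = 1/1152  (running 1/1152)
⟨..|..⟩ = √(442368)·(1/1152) = +0.577350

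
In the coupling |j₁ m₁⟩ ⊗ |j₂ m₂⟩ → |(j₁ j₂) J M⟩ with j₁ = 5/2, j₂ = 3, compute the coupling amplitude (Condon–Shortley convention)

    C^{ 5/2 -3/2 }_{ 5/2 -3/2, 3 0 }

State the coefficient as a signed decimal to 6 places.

√[6·3!2!3!/9! · 1!4!3!3!1!4!] = √(864/35)
  +(−1)^2/∏(2,1,2,1,0,2)! = 1/8  (running 1/8)
  +(−1)^3/∏(3,0,1,0,1,3)! = -1/36  (running 7/72)
⟨..|..⟩ = √(864/35)·(7/72) = +0.483046

+0.483046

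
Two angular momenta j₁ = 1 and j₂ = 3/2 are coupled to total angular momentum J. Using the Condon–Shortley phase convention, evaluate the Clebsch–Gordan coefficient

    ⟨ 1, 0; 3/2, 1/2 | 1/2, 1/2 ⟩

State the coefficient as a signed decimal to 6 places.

triangle: 2!·0!·1!/4! = 2/24
(j±m)!: 1!·1!·2!·1!·1!·0! = 2
prefactor² = (2J+1)·Δ·N² = 1/3
  k=1: −1/(1!·1!·0!·1!·0!·0!) = -1
Σ = -1  ⇒  CG² = 1/3·(-1)² = 1/3
CG = −√(1/3) = -0.577350

-0.577350  (= −√(1/3))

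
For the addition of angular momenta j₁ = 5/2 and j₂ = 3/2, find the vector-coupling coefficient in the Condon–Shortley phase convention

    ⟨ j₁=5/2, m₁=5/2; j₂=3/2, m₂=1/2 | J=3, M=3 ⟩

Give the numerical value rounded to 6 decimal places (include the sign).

+0.790569  (= +√(5/8))

√[7·1!4!2!/8! · 5!0!2!1!6!0!] = √(1440)
  +(−1)^0/∏(0,1,0,2,4,0)! = 1/48  (running 1/48)
⟨..|..⟩ = √(1440)·(1/48) = +0.790569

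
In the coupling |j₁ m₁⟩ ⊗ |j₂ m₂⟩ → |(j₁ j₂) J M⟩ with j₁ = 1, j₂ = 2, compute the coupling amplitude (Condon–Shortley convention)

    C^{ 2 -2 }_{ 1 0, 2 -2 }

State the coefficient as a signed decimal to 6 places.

+√(2/3) = +0.816497

√[5·1!1!3!/6! · 1!1!0!4!0!4!] = √(24)
  +(−1)^0/∏(0,1,1,0,0,3)! = 1/6  (running 1/6)
⟨..|..⟩ = √(24)·(1/6) = +0.816497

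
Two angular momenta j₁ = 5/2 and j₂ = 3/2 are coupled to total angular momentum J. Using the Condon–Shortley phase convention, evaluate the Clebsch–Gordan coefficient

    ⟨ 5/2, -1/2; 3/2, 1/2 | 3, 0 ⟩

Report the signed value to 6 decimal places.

j₁+j₂−J=1  J+j₁−j₂=4  J−j₁+j₂=2  j₁+j₂+J+1=8
(j₁±m₁, j₂±m₂, J±M) = (2,3,2,1,3,3)
P² = 36/5
sum k=0..1:
  [0] +1/12 = 1/12
  [1] −1/4 = -1/4
S = -1/6
C² = P²·S² = 1/5 ; C = -0.447214

-0.447214  (= −√(1/5))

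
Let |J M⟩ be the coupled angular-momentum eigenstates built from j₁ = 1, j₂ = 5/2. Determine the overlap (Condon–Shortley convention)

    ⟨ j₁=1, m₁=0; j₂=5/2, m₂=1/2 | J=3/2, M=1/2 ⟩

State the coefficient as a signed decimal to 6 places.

−√(2/5) = -0.632456

triangle: 2!×0!×3!/6! = 12/720
(j±m)!: 1!×1!×3!×2!×2!×1! = 24
prefactor² = (2J+1)×Δ×N² = 8/5
  k=1: −1/(1!×1!×0!×2!×0!×1!) = -1/2
Σ = -1/2  ⇒  CG² = 8/5×(-1/2)² = 2/5
CG = −√(2/5) = -0.632456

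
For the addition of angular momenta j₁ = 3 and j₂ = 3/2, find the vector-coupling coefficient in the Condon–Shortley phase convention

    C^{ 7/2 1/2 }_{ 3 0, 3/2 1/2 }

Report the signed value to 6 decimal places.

j₁+j₂−J=1  J+j₁−j₂=5  J−j₁+j₂=2  j₁+j₂+J+1=9
(j₁±m₁, j₂±m₂, J±M) = (3,3,2,1,4,3)
P² = 384/7
sum k=0..1:
  [0] +1/24 = 1/24
  [1] −1/12 = -1/12
S = -1/24
C² = P²·S² = 2/21 ; C = -0.308607

−√(2/21) ≈ -0.308607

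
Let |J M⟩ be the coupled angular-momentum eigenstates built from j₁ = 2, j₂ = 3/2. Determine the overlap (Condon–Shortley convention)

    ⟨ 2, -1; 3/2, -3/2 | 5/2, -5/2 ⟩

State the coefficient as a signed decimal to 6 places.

√[6·1!3!2!/7! · 1!3!0!3!0!5!] = √(432/7)
  +(−1)^0/∏(0,1,3,0,0,2)! = 1/12  (running 1/12)
⟨..|..⟩ = √(432/7)·(1/12) = +0.654654

+√(3/7) ≈ +0.654654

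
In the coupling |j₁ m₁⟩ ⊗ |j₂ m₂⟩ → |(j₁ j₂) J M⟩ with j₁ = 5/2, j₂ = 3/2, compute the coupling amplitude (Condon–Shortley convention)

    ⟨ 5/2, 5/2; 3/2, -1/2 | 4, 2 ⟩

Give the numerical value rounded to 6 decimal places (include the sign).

+√(3/28) ≈ +0.327327

triangle: 0!×5!×3!/9! = 720/362880
(j±m)!: 5!×0!×1!×2!×6!×2! = 345600
prefactor² = (2J+1)×Δ×N² = 43200/7
  k=0: +1/(0!×0!×0!×1!×5!×2!) = 1/240
Σ = 1/240  ⇒  CG² = 43200/7×1/240² = 3/28
CG = +√(3/28) = +0.327327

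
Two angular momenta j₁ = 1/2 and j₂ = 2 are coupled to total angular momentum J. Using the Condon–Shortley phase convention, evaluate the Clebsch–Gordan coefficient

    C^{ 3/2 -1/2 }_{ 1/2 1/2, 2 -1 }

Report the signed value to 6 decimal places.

+√(3/5) = +0.774597

triangle: 1!*0!*3!/5! = 6/120
(j±m)!: 1!*0!*1!*3!*1!*2! = 12
prefactor² = (2J+1)*Δ*N² = 12/5
  k=0: +1/(0!*1!*0!*1!*0!*2!) = 1/2
Σ = 1/2  ⇒  CG² = 12/5*1/2² = 3/5
CG = +√(3/5) = +0.774597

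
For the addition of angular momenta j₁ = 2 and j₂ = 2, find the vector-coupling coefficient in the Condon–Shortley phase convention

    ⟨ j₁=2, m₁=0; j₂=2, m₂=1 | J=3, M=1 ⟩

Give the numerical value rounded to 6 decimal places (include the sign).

√[7·1!3!3!/8! · 2!2!3!1!4!2!] = √(36/5)
  +(−1)^0/∏(0,1,2,3,1,0)! = 1/12  (running 1/12)
  +(−1)^1/∏(1,0,1,2,2,1)! = -1/4  (running -1/6)
⟨..|..⟩ = √(36/5)·(-1/6) = -0.447214

-0.447214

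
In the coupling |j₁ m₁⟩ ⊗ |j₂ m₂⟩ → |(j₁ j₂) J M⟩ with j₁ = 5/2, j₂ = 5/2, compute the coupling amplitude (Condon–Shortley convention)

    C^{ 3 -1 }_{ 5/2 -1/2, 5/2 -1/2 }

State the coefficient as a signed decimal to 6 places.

triangle: 2!*3!*3!/9! = 72/362880
(j±m)!: 2!*3!*2!*3!*2!*4! = 6912
prefactor² = (2J+1)*Δ*N² = 48/5
  k=0: +1/(0!*2!*3!*2!*0!*1!) = 1/24
  k=1: −1/(1!*1!*2!*1!*1!*2!) = -1/4
  k=2: +1/(2!*0!*1!*0!*2!*3!) = 1/24
Σ = -1/6  ⇒  CG² = 48/5*(-1/6)² = 4/15
CG = −√(4/15) = -0.516398

-0.516398  (= −√(4/15))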